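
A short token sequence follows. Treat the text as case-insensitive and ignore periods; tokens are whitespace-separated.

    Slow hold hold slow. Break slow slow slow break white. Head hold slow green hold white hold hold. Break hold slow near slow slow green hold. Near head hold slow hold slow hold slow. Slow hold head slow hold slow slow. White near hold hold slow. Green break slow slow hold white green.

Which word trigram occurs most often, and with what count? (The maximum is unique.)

"slow hold slow", 3 times

Trigram frequencies (highest first):
  slow hold slow: 3
  hold hold slow: 2
  break slow slow: 2
  head hold slow: 2
  hold slow green: 2
  slow green hold: 2
  … (35 more, each ≤ 2)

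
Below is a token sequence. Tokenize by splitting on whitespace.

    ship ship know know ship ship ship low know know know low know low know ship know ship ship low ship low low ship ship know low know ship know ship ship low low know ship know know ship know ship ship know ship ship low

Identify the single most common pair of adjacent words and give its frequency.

"know ship", 9 times

Bigram frequencies (highest first):
  know ship: 9
  ship ship: 8
  ship know: 7
  ship low: 5
  low know: 5
  know know: 4
  … (3 more, each ≤ 3)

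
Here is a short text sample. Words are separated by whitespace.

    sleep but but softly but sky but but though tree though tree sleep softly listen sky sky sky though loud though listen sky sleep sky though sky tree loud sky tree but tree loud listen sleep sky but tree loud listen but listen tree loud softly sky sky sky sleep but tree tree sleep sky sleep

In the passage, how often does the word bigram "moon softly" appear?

Scanning the 55 overlapping bigram windows for "moon softly":
  (none found)

0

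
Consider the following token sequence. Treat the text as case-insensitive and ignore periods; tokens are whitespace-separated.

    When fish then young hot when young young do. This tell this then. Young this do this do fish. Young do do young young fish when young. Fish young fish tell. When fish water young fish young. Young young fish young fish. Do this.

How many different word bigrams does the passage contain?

44 tokens → 43 bigram windows in total.
Repeated bigrams (each contributes count−1 duplicates):
  young fish: 6
  fish young: 4
  young young: 4
  do this: 3
  then young: 2
  this do: 2
  when fish: 2
  when young: 2
  … (1 more repeated)
18 duplicate windows → 43 − 18 = 25 distinct.

25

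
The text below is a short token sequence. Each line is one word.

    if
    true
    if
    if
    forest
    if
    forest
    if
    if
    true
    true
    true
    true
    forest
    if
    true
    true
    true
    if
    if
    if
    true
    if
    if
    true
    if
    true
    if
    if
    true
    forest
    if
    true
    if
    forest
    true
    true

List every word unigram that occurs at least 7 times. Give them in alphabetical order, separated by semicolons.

Unigram counts meeting the condition (at least 7 times):
  if: 17
  true: 15

if; true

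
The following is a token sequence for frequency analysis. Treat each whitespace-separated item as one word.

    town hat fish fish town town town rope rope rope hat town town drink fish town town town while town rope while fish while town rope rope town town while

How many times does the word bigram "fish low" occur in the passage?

Scanning the 29 overlapping bigram windows for "fish low":
  (none found)

0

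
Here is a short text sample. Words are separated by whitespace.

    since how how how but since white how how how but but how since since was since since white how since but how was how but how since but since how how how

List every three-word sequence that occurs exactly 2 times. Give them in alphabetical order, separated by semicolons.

Trigram counts meeting the condition (exactly 2 times):
  but how since: 2
  how how but: 2
  how since but: 2
  since how how: 2
  since white how: 2

but how since; how how but; how since but; since how how; since white how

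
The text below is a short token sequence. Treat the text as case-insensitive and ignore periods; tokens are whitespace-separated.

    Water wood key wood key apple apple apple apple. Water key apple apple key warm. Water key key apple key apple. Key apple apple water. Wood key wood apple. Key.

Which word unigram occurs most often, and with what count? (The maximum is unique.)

Unigram frequencies (highest first):
  apple: 11
  key: 10
  water: 4
  wood: 4
  warm: 1

"apple", 11 times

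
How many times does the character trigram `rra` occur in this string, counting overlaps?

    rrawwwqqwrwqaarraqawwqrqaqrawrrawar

3

Sliding a length-3 window over the 35 characters (33 positions):
  position 1–3: rra
  position 15–17: rra
  position 30–32: rra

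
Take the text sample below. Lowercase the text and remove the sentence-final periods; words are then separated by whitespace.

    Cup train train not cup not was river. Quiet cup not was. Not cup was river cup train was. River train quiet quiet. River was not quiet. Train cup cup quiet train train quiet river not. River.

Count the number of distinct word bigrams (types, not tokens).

37 tokens → 36 bigram windows in total.
Repeated bigrams (each contributes count−1 duplicates):
  was river: 3
  cup not: 2
  cup train: 2
  not cup: 2
  not was: 2
  quiet river: 2
  quiet train: 2
  train quiet: 2
  … (2 more repeated)
11 duplicate windows → 36 − 11 = 25 distinct.

25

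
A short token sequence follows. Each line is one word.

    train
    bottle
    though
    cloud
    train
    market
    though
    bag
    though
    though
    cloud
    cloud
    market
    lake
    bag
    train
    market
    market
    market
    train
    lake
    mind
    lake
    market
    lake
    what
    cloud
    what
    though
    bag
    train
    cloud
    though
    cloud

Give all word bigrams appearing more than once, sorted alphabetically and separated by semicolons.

bag train; market lake; market market; though bag; though cloud; train market

Bigram counts meeting the condition (more than once):
  bag train: 2
  market lake: 2
  market market: 2
  though bag: 2
  though cloud: 3
  train market: 2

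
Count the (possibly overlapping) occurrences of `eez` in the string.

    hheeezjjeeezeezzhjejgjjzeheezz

Sliding a length-3 window over the 30 characters (28 positions):
  position 4–6: eez
  position 10–12: eez
  position 13–15: eez
  position 27–29: eez

4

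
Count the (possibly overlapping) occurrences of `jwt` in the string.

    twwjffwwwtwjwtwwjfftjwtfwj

2

Sliding a length-3 window over the 26 characters (24 positions):
  position 12–14: jwt
  position 21–23: jwt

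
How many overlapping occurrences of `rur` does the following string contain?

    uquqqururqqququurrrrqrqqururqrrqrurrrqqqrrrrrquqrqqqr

Sliding a length-3 window over the 53 characters (51 positions):
  position 7–9: rur
  position 26–28: rur
  position 33–35: rur

3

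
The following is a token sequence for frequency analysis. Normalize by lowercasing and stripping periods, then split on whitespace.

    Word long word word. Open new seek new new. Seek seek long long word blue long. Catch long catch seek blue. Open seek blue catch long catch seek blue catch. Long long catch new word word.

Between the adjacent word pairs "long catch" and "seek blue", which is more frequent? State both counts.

"long catch": 4 occurrences
"seek blue": 3 occurrences

"long catch" (4 vs 3)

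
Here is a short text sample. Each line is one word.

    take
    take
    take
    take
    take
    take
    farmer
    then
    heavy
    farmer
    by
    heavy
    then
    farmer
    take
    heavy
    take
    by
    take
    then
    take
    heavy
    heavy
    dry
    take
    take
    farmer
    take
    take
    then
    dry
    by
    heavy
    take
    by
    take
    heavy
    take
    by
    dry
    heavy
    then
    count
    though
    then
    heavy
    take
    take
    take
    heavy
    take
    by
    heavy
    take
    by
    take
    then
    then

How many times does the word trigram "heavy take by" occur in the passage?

5

Scanning the 56 overlapping trigram windows for "heavy take by":
  position 16–18: heavy take by
  position 33–35: heavy take by
  position 37–39: heavy take by
  position 50–52: heavy take by
  position 53–55: heavy take by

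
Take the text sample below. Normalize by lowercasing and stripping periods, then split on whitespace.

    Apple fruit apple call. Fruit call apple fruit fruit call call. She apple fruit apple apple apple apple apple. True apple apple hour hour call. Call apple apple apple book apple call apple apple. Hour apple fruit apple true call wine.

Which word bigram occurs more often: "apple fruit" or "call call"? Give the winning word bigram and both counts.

"apple fruit": 4 occurrences
"call call": 2 occurrences

"apple fruit" (4 vs 2)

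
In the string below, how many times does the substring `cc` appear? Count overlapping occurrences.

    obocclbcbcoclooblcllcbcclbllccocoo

3

Sliding a length-2 window over the 34 characters (33 positions):
  position 4–5: cc
  position 23–24: cc
  position 29–30: cc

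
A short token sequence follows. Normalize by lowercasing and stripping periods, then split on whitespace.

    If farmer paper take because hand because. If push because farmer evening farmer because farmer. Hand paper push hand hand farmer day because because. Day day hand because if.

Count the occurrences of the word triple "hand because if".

Scanning the 27 overlapping trigram windows for "hand because if":
  position 6–8: hand because if
  position 27–29: hand because if

2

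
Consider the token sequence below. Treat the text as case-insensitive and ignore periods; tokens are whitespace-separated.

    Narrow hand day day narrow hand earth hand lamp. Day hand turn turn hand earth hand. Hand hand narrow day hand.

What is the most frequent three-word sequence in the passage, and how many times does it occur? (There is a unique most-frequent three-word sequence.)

"hand earth hand", 2 times

Trigram frequencies (highest first):
  hand earth hand: 2
  narrow hand day: 1
  hand day day: 1
  day day narrow: 1
  day narrow hand: 1
  narrow hand earth: 1
  … (12 more, each ≤ 1)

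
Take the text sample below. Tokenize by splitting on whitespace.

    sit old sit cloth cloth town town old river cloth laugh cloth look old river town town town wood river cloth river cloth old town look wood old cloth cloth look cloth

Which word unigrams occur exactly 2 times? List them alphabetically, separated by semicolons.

Unigram counts meeting the condition (exactly 2 times):
  sit: 2
  wood: 2

sit; wood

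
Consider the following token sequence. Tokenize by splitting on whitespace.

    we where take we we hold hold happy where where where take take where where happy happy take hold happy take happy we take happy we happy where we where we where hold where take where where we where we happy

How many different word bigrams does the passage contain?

41 tokens → 40 bigram windows in total.
Repeated bigrams (each contributes count−1 duplicates):
  we where: 4
  where we: 4
  where where: 4
  where take: 3
  happy take: 2
  happy we: 2
  happy where: 2
  hold happy: 2
  … (3 more repeated)
18 duplicate windows → 40 − 18 = 22 distinct.

22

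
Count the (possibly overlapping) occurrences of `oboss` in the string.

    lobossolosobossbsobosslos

3

Sliding a length-5 window over the 25 characters (21 positions):
  position 2–6: oboss
  position 11–15: oboss
  position 18–22: oboss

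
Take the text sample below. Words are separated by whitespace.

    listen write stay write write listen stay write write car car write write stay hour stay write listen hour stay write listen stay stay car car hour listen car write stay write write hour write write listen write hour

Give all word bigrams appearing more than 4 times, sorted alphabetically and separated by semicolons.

stay write; write write

Bigram counts meeting the condition (more than 4 times):
  stay write: 5
  write write: 5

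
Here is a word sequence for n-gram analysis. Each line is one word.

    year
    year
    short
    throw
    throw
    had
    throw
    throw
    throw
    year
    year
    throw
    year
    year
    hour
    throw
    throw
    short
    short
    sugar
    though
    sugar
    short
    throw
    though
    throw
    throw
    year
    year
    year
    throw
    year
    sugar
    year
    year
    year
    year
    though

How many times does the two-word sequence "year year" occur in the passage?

Scanning the 37 overlapping bigram windows for "year year":
  position 1–2: year year
  position 10–11: year year
  position 13–14: year year
  position 28–29: year year
  position 29–30: year year
  position 34–35: year year
  position 35–36: year year
  position 36–37: year year

8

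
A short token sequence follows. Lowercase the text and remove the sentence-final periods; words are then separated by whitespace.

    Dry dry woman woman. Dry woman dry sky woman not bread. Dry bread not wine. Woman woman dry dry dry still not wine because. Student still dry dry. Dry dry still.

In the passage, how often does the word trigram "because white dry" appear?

0

Scanning the 29 overlapping trigram windows for "because white dry":
  (none found)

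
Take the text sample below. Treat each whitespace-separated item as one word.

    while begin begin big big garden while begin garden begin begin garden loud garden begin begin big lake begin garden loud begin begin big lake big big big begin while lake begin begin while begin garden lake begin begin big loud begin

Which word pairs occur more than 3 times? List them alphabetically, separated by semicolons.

Bigram counts meeting the condition (more than 3 times):
  begin begin: 6
  begin big: 4
  begin garden: 4

begin begin; begin big; begin garden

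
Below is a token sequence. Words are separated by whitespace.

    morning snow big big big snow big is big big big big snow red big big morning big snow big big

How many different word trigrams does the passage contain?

21 tokens → 19 trigram windows in total.
Repeated trigrams (each contributes count−1 duplicates):
  big big big: 3
  big big snow: 2
  big snow big: 2
  snow big big: 2
5 duplicate windows → 19 − 5 = 14 distinct.

14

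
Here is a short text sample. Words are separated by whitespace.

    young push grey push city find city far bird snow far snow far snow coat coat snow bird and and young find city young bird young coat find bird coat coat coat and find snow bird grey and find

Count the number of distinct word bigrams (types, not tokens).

39 tokens → 38 bigram windows in total.
Repeated bigrams (each contributes count−1 duplicates):
  coat coat: 3
  and find: 2
  far snow: 2
  find city: 2
  snow bird: 2
  snow far: 2
7 duplicate windows → 38 − 7 = 31 distinct.

31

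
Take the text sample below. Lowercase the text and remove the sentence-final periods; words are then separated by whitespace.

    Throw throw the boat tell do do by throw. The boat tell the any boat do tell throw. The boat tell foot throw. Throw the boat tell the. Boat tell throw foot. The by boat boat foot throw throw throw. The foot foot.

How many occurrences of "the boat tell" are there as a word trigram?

Scanning the 41 overlapping trigram windows for "the boat tell":
  position 3–5: the boat tell
  position 10–12: the boat tell
  position 19–21: the boat tell
  position 25–27: the boat tell
  position 28–30: the boat tell

5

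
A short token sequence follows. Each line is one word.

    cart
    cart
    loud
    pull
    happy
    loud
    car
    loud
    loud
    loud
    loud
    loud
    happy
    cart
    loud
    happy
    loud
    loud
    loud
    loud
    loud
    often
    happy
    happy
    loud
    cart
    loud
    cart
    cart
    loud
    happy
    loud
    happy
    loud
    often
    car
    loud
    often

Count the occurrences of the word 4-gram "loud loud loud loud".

4

Scanning the 35 overlapping 4-gram windows for "loud loud loud loud":
  position 8–11: loud loud loud loud
  position 9–12: loud loud loud loud
  position 17–20: loud loud loud loud
  position 18–21: loud loud loud loud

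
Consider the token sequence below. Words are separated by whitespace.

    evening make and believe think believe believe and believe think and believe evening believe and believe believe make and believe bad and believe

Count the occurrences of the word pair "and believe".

6

Scanning the 22 overlapping bigram windows for "and believe":
  position 3–4: and believe
  position 8–9: and believe
  position 11–12: and believe
  position 15–16: and believe
  position 19–20: and believe
  position 22–23: and believe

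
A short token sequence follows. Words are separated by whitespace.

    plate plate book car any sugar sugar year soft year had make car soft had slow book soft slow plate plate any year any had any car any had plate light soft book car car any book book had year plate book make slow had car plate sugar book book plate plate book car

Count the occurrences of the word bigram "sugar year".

1

Scanning the 53 overlapping bigram windows for "sugar year":
  position 7–8: sugar year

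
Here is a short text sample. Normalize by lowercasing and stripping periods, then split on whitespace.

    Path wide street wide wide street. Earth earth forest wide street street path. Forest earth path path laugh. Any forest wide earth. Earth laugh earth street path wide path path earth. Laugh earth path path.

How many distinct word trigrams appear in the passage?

35 tokens → 33 trigram windows in total.
Repeated trigrams (each contributes count−1 duplicates):
  earth laugh earth: 2
  earth path path: 2
2 duplicate windows → 33 − 2 = 31 distinct.

31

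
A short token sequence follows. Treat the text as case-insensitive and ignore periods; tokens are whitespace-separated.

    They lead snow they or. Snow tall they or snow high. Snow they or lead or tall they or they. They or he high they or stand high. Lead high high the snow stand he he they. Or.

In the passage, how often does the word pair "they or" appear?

Scanning the 37 overlapping bigram windows for "they or":
  position 4–5: they or
  position 8–9: they or
  position 13–14: they or
  position 18–19: they or
  position 21–22: they or
  position 25–26: they or
  position 37–38: they or

7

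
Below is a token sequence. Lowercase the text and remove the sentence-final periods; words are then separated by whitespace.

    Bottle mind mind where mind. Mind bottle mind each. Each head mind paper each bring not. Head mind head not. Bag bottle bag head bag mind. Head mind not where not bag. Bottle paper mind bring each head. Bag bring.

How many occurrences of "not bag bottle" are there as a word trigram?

2

Scanning the 38 overlapping trigram windows for "not bag bottle":
  position 20–22: not bag bottle
  position 31–33: not bag bottle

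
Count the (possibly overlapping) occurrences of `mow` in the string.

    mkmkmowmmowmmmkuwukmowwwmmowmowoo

Sliding a length-3 window over the 33 characters (31 positions):
  position 5–7: mow
  position 9–11: mow
  position 20–22: mow
  position 26–28: mow
  position 29–31: mow

5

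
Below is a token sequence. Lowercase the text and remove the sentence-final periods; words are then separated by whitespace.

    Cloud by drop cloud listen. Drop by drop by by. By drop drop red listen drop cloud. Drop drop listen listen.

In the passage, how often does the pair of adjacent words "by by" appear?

2

Scanning the 20 overlapping bigram windows for "by by":
  position 9–10: by by
  position 10–11: by by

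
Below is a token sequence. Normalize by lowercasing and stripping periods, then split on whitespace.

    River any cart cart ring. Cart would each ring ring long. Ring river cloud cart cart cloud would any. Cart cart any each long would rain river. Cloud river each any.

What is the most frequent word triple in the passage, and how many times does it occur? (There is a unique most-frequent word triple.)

Trigram frequencies (highest first):
  any cart cart: 2
  river any cart: 1
  cart cart ring: 1
  cart ring cart: 1
  ring cart would: 1
  cart would each: 1
  … (22 more, each ≤ 1)

"any cart cart", 2 times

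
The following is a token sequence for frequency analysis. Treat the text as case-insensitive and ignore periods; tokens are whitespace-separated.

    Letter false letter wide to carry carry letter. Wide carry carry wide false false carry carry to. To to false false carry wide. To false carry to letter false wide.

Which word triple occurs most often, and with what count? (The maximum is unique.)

"false false carry", 2 times

Trigram frequencies (highest first):
  false false carry: 2
  letter false letter: 1
  false letter wide: 1
  letter wide to: 1
  wide to carry: 1
  to carry carry: 1
  … (21 more, each ≤ 1)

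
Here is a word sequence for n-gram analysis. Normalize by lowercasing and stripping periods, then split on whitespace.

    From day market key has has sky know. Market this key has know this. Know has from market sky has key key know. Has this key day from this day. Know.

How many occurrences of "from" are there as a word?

Scanning the 31 tokens for "from":
  position 1: from
  position 17: from
  position 28: from

3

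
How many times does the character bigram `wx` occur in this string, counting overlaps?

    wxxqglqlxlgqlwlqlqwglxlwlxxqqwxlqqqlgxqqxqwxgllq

3

Sliding a length-2 window over the 48 characters (47 positions):
  position 1–2: wx
  position 30–31: wx
  position 43–44: wx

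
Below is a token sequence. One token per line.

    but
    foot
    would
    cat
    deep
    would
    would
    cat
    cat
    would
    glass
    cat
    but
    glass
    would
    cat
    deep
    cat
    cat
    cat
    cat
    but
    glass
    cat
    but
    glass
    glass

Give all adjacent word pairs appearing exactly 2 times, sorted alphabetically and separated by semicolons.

Bigram counts meeting the condition (exactly 2 times):
  cat deep: 2
  glass cat: 2

cat deep; glass cat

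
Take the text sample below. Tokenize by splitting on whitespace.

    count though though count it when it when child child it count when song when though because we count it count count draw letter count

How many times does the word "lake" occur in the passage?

0

Scanning the 25 tokens for "lake":
  (none found)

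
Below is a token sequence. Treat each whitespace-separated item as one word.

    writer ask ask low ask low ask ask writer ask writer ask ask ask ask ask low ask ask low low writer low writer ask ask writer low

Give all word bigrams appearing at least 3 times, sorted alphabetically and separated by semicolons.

Bigram counts meeting the condition (at least 3 times):
  ask ask: 8
  ask low: 4
  ask writer: 3
  low ask: 3
  writer ask: 4

ask ask; ask low; ask writer; low ask; writer ask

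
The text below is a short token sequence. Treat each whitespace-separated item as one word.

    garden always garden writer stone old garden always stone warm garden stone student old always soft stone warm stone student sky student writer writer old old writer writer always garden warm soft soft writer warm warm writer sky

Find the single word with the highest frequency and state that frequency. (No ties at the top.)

Unigram frequencies (highest first):
  writer: 7
  garden: 5
  stone: 5
  warm: 5
  always: 4
  old: 4
  … (3 more, each ≤ 3)

"writer", 7 times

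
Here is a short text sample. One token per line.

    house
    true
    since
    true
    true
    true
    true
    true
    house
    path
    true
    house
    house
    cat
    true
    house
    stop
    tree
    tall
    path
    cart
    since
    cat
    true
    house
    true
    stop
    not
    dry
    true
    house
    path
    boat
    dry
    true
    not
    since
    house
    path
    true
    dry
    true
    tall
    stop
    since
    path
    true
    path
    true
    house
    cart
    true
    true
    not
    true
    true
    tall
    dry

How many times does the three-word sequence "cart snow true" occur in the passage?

Scanning the 56 overlapping trigram windows for "cart snow true":
  (none found)

0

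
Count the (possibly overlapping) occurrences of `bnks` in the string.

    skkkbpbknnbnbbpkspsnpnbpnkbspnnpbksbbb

0

Sliding a length-4 window over the 38 characters (35 positions):
  (no match at any position)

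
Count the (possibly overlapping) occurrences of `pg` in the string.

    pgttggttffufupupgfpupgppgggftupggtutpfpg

6

Sliding a length-2 window over the 40 characters (39 positions):
  position 1–2: pg
  position 16–17: pg
  position 21–22: pg
  position 24–25: pg
  position 31–32: pg
  position 39–40: pg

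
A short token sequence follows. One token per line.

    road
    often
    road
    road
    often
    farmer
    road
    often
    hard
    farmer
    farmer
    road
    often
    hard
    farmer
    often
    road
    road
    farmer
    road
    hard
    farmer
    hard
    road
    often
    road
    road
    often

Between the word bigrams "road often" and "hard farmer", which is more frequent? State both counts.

"road often" (6 vs 3)

"road often": 6 occurrences
"hard farmer": 3 occurrences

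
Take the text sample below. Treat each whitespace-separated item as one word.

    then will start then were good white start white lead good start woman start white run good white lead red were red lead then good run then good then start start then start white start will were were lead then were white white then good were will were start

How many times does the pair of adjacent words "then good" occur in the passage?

Scanning the 48 overlapping bigram windows for "then good":
  position 24–25: then good
  position 27–28: then good
  position 44–45: then good

3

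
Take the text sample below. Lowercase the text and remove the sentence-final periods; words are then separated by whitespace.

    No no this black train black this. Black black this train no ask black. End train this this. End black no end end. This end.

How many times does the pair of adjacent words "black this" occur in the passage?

Scanning the 24 overlapping bigram windows for "black this":
  position 6–7: black this
  position 9–10: black this

2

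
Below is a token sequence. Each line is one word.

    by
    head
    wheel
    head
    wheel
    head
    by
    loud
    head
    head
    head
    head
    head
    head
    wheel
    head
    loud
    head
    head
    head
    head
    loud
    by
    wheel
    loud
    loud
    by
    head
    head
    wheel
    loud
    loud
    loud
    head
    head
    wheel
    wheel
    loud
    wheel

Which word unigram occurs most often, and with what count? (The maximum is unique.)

"head", 18 times

Unigram frequencies (highest first):
  head: 18
  loud: 9
  wheel: 8
  by: 4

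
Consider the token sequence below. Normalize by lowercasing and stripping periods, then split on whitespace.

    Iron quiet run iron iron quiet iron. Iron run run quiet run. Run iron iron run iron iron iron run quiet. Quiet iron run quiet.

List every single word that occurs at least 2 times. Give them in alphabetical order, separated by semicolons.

iron; quiet; run

Unigram counts meeting the condition (at least 2 times):
  iron: 11
  quiet: 6
  run: 8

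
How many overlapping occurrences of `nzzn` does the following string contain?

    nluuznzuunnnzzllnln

Sliding a length-4 window over the 19 characters (16 positions):
  (no match at any position)

0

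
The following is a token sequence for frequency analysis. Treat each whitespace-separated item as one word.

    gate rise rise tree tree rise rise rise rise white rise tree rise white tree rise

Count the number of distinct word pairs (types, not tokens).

16 tokens → 15 bigram windows in total.
Repeated bigrams (each contributes count−1 duplicates):
  rise rise: 4
  tree rise: 3
  rise tree: 2
  rise white: 2
7 duplicate windows → 15 − 7 = 8 distinct.

8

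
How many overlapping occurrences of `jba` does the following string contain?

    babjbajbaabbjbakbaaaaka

3

Sliding a length-3 window over the 23 characters (21 positions):
  position 4–6: jba
  position 7–9: jba
  position 13–15: jba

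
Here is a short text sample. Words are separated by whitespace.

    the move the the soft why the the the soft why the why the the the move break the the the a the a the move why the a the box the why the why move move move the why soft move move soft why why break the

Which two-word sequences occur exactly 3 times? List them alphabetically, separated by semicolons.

Bigram counts meeting the condition (exactly 3 times):
  a the: 3
  move move: 3
  soft why: 3
  the a: 3
  the move: 3

a the; move move; soft why; the a; the move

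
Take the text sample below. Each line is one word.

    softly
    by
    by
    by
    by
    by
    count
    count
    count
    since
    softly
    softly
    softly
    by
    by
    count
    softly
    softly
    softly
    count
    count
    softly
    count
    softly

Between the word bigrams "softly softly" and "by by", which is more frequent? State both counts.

"by by" (5 vs 4)

"softly softly": 4 occurrences
"by by": 5 occurrences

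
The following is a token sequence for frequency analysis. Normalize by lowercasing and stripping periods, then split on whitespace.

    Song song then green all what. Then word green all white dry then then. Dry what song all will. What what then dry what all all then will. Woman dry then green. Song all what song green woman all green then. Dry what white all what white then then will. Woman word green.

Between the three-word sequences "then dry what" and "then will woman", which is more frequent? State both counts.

"then dry what": 3 occurrences
"then will woman": 2 occurrences

"then dry what" (3 vs 2)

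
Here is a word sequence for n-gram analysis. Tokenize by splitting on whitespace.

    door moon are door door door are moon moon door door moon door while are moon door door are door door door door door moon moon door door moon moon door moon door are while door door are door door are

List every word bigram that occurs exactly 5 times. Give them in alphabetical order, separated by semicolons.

door are; door moon

Bigram counts meeting the condition (exactly 5 times):
  door are: 5
  door moon: 5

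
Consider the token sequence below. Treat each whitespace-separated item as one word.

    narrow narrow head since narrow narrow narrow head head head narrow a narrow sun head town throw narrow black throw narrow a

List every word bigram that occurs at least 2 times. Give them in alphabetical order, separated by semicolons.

head head; narrow a; narrow head; narrow narrow; throw narrow

Bigram counts meeting the condition (at least 2 times):
  head head: 2
  narrow a: 2
  narrow head: 2
  narrow narrow: 3
  throw narrow: 2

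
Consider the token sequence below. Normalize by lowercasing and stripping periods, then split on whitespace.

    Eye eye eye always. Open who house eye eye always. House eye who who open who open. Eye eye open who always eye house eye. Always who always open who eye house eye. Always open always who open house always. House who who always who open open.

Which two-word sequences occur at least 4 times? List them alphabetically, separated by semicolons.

eye always; eye eye; house eye; open who; who open

Bigram counts meeting the condition (at least 4 times):
  eye always: 4
  eye eye: 4
  house eye: 4
  open who: 4
  who open: 4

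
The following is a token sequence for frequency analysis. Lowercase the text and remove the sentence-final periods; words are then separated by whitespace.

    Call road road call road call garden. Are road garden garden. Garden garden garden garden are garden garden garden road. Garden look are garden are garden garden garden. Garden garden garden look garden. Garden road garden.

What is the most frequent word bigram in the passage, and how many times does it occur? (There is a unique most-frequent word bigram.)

"garden garden", 13 times

Bigram frequencies (highest first):
  garden garden: 13
  garden are: 3
  road garden: 3
  are garden: 3
  call road: 2
  road call: 2
  … (7 more, each ≤ 2)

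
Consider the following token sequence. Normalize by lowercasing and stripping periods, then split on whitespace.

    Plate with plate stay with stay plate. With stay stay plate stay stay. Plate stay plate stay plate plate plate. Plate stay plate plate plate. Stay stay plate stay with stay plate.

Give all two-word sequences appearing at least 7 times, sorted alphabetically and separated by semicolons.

plate stay; stay plate

Bigram counts meeting the condition (at least 7 times):
  plate stay: 7
  stay plate: 8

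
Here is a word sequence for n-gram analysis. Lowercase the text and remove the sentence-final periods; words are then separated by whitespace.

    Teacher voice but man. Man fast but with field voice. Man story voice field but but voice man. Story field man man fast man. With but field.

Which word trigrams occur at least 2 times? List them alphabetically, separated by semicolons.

man man fast; voice man story

Trigram counts meeting the condition (at least 2 times):
  man man fast: 2
  voice man story: 2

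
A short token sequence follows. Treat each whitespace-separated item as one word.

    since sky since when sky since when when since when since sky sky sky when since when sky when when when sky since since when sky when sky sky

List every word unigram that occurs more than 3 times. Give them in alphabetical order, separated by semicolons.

since; sky; when

Unigram counts meeting the condition (more than 3 times):
  since: 8
  sky: 10
  when: 11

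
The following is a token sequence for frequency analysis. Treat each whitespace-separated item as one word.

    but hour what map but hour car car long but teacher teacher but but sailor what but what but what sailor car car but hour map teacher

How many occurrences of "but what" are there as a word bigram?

2

Scanning the 26 overlapping bigram windows for "but what":
  position 17–18: but what
  position 19–20: but what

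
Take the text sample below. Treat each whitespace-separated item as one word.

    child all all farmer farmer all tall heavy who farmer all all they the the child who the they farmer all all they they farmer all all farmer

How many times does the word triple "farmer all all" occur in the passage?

3

Scanning the 26 overlapping trigram windows for "farmer all all":
  position 10–12: farmer all all
  position 20–22: farmer all all
  position 25–27: farmer all all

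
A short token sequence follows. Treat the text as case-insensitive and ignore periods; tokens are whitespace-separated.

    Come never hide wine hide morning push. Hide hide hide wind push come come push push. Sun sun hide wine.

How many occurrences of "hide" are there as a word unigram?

Scanning the 20 tokens for "hide":
  position 3: hide
  position 5: hide
  position 8: hide
  position 9: hide
  position 10: hide
  position 19: hide

6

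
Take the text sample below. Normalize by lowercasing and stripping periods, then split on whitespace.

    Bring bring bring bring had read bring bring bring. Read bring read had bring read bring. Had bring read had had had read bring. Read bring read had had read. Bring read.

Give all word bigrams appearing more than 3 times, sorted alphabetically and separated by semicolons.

bring bring; bring read; read bring

Bigram counts meeting the condition (more than 3 times):
  bring bring: 5
  bring read: 7
  read bring: 6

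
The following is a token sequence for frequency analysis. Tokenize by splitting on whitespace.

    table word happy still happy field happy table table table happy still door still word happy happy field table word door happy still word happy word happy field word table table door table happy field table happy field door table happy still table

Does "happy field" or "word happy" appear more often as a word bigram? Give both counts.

"happy field": 5 occurrences
"word happy": 4 occurrences

"happy field" (5 vs 4)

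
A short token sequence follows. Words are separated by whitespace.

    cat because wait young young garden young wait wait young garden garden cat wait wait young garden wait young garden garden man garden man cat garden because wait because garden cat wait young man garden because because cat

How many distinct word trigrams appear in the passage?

31

38 tokens → 36 trigram windows in total.
Repeated trigrams (each contributes count−1 duplicates):
  wait young garden: 3
  garden cat wait: 2
  wait wait young: 2
  young garden garden: 2
5 duplicate windows → 36 − 5 = 31 distinct.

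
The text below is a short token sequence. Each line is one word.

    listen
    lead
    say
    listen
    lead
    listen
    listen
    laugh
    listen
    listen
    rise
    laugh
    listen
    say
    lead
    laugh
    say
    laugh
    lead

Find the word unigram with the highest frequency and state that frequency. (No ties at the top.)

Unigram frequencies (highest first):
  listen: 7
  lead: 4
  laugh: 4
  say: 3
  rise: 1

"listen", 7 times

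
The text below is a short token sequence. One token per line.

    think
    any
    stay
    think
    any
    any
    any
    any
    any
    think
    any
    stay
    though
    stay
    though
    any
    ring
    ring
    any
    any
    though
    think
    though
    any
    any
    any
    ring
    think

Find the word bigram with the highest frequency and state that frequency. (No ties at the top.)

Bigram frequencies (highest first):
  any any: 7
  think any: 3
  any stay: 2
  stay though: 2
  though any: 2
  any ring: 2
  … (9 more, each ≤ 1)

"any any", 7 times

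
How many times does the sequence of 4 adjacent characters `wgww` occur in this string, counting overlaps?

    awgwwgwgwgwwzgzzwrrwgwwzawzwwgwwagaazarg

4

Sliding a length-4 window over the 40 characters (37 positions):
  position 2–5: wgww
  position 9–12: wgww
  position 20–23: wgww
  position 29–32: wgww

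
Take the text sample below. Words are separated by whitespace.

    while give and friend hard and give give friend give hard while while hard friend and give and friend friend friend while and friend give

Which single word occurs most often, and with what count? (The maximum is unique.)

"friend", 7 times

Unigram frequencies (highest first):
  friend: 7
  give: 6
  and: 5
  while: 4
  hard: 3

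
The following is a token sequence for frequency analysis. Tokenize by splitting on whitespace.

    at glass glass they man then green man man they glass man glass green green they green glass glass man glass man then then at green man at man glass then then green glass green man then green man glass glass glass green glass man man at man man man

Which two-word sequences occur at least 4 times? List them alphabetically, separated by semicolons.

glass glass; glass man; green man; man glass; man man

Bigram counts meeting the condition (at least 4 times):
  glass glass: 4
  glass man: 4
  green man: 4
  man glass: 4
  man man: 4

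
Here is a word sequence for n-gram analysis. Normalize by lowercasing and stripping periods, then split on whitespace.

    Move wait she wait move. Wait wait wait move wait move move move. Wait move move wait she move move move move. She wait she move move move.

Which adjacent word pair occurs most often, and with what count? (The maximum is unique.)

Bigram frequencies (highest first):
  move move: 8
  move wait: 5
  wait move: 4
  wait she: 3
  she wait: 2
  wait wait: 2
  … (2 more, each ≤ 2)

"move move", 8 times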